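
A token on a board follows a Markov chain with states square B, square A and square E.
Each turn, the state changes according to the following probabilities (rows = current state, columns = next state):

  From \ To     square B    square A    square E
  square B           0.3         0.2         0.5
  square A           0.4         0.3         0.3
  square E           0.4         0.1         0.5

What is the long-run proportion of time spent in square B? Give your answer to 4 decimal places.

0.3636

Let the stationary distribution be π with π = πP and π_1 + π_2 + π_3 = 1.
π_1 = 0.3·π_1 + 0.4·π_2 + 0.4·π_3
π_2 = 0.2·π_1 + 0.3·π_2 + 0.1·π_3
Solving with the normalization constraint gives π = (0.3636, 0.1705, 0.4659).
So the stationary probability of square B is 0.3636.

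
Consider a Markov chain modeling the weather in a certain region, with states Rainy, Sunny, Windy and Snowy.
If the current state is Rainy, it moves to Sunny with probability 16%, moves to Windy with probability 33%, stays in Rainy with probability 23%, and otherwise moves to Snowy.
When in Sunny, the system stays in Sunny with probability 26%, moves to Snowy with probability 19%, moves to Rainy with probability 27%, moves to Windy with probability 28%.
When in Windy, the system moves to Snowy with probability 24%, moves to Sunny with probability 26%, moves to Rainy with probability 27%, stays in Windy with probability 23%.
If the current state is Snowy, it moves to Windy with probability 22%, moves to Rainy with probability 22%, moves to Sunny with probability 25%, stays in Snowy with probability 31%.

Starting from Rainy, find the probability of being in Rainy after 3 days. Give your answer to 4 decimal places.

Propagate the distribution vector 3 days from Rainy.
After 0 days: (1.0000, 0.0000, 0.0000, 0.0000)
After 1 day: (0.2300, 0.1600, 0.3300, 0.2800)
After 2 days: (0.2468, 0.2342, 0.2582, 0.2608)
After 3 days: (0.2471, 0.2327, 0.2638, 0.2564)
P(in Rainy after 3 days) = 0.2471

0.2471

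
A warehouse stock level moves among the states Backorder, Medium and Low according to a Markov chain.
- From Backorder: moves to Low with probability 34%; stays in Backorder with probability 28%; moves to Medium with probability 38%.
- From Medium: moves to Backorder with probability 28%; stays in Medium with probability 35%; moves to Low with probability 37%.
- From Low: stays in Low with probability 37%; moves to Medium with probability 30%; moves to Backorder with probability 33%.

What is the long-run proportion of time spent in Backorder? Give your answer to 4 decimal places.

0.2981

Let the stationary distribution be π with π = πP and π_1 + π_2 + π_3 = 1.
π_1 = 0.28·π_1 + 0.28·π_2 + 0.33·π_3
π_2 = 0.38·π_1 + 0.35·π_2 + 0.3·π_3
Solving with the normalization constraint gives π = (0.2981, 0.3409, 0.3611).
So the stationary probability of Backorder is 0.2981.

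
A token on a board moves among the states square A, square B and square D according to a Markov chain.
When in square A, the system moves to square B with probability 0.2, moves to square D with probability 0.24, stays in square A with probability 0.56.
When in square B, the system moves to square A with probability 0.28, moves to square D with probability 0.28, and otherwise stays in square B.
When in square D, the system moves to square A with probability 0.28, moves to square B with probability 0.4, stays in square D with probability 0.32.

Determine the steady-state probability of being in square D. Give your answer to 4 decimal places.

0.2755

Let the stationary distribution be π with π = πP and π_1 + π_2 + π_3 = 1.
π_1 = 0.56·π_1 + 0.28·π_2 + 0.28·π_3
π_2 = 0.2·π_1 + 0.44·π_2 + 0.4·π_3
Solving with the normalization constraint gives π = (0.3889, 0.3356, 0.2755).
So the stationary probability of square D is 0.2755.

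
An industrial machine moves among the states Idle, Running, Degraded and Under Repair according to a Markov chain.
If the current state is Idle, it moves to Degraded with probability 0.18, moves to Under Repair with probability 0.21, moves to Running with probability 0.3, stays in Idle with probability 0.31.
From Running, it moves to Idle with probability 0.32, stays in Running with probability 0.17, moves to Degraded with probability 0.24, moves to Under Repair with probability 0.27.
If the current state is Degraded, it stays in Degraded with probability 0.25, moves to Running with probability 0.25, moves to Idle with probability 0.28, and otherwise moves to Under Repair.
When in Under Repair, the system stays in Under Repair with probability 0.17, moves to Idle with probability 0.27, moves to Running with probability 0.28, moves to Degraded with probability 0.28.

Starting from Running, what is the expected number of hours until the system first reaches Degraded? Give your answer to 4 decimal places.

4.3324

Let t(s) be the expected number of hours to first reach Degraded from state s, with t(Degraded) = 0. Conditioning on the first hour:
t(Idle) = 1 + 0.31·t(Idle) + 0.3·t(Running) + 0.21·t(Under Repair)
t(Running) = 1 + 0.32·t(Idle) + 0.17·t(Running) + 0.27·t(Under Repair)
t(Under Repair) = 1 + 0.27·t(Idle) + 0.28·t(Running) + 0.17·t(Under Repair)
Solving: t(Idle) = 4.5998, t(Running) = 4.3324, t(Under Repair) = 4.1627.
Expected hours from Running to Degraded: 4.3324.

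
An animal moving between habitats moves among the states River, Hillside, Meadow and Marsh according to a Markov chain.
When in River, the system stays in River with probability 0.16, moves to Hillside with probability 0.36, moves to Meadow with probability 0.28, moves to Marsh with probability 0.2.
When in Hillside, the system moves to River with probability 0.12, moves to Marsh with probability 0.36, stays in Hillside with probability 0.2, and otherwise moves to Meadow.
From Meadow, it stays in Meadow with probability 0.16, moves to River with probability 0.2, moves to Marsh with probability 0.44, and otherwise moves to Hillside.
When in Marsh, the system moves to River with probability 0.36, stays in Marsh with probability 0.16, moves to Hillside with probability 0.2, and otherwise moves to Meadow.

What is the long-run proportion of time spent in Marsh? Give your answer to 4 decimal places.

0.2881

Let the stationary distribution be π with π = πP and π_1 + π_2 + π_3 + π_4 = 1.
π_1 = 0.16·π_1 + 0.12·π_2 + 0.2·π_3 + 0.36·π_4
π_2 = 0.36·π_1 + 0.2·π_2 + 0.2·π_3 + 0.2·π_4
π_3 = 0.28·π_1 + 0.32·π_2 + 0.16·π_3 + 0.28·π_4
Solving with the normalization constraint gives π = (0.2186, 0.2350, 0.2584, 0.2881).
So the stationary probability of Marsh is 0.2881.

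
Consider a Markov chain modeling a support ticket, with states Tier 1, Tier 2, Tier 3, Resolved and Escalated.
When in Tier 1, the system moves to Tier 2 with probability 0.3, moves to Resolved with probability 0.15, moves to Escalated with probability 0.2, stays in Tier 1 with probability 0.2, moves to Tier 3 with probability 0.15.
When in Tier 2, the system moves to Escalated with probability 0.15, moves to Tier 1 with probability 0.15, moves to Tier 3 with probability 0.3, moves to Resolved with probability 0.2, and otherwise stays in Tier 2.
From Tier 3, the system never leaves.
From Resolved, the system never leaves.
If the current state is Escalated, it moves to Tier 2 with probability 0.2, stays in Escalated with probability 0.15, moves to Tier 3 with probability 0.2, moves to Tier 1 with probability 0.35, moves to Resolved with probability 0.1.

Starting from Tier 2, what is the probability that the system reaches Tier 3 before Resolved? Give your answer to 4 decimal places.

Let h(s) be the probability of absorption at Tier 3 starting from transient state s. Then h(Tier 3) = 1 and h(Resolved) = 0. By first-step analysis:
h(Tier 1) = 0.2·h(Tier 1) + 0.3·h(Tier 2) + 0.15·1 + 0.15·0 + 0.2·h(Escalated)
h(Tier 2) = 0.15·h(Tier 1) + 0.2·h(Tier 2) + 0.3·1 + 0.2·0 + 0.15·h(Escalated)
h(Escalated) = 0.35·h(Tier 1) + 0.2·h(Tier 2) + 0.2·1 + 0.1·0 + 0.15·h(Escalated)
Solving: h(Tier 1) = 0.5619, h(Tier 2) = 0.5941, h(Escalated) = 0.6064.
Starting from Tier 2, the probability is 0.5941.

0.5941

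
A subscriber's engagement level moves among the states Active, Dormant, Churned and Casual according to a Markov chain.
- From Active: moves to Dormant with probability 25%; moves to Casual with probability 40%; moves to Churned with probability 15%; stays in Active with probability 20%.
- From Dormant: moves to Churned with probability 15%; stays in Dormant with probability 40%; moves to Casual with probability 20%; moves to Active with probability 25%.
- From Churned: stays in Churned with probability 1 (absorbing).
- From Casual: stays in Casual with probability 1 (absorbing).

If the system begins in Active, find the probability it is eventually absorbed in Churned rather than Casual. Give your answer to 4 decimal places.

0.3054

Let h(s) be the probability of absorption at Churned starting from transient state s. Then h(Churned) = 1 and h(Casual) = 0. By first-step analysis:
h(Active) = 0.2·h(Active) + 0.25·h(Dormant) + 0.15·1 + 0.4·0
h(Dormant) = 0.25·h(Active) + 0.4·h(Dormant) + 0.15·1 + 0.2·0
Solving: h(Active) = 0.3054, h(Dormant) = 0.3772.
Starting from Active, the probability is 0.3054.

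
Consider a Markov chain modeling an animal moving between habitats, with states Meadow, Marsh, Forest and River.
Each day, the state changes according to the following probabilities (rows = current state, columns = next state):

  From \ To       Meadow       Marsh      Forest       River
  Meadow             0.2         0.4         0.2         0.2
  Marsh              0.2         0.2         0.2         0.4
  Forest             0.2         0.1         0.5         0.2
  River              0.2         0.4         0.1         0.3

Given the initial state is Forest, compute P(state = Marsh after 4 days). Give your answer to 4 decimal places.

Propagate the distribution vector 4 days from Forest.
After 0 days: (0.0000, 0.0000, 1.0000, 0.0000)
After 1 day: (0.2000, 0.1000, 0.5000, 0.2000)
After 2 days: (0.2000, 0.2300, 0.3300, 0.2400)
After 3 days: (0.2000, 0.2550, 0.2750, 0.2700)
After 4 days: (0.2000, 0.2665, 0.2555, 0.2780)
P(in Marsh after 4 days) = 0.2665

0.2665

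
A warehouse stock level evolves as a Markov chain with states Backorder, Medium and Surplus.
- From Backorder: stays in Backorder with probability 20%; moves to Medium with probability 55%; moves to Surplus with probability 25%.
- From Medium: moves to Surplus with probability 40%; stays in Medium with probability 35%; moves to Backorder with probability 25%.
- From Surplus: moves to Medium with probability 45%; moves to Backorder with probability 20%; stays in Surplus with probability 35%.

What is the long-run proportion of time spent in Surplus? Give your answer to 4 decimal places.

Let the stationary distribution be π with π = πP and π_1 + π_2 + π_3 = 1.
π_1 = 0.2·π_1 + 0.25·π_2 + 0.2·π_3
π_2 = 0.55·π_1 + 0.35·π_2 + 0.45·π_3
Solving with the normalization constraint gives π = (0.2215, 0.4292, 0.3493).
So the stationary probability of Surplus is 0.3493.

0.3493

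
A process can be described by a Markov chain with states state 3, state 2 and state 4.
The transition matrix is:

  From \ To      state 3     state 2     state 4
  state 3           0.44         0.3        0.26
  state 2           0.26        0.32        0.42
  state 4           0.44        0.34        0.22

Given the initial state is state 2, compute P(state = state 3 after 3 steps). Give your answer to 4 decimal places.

0.3818

Propagate the distribution vector 3 steps from state 2.
After 0 steps: (0.0000, 1.0000, 0.0000)
After 1 step: (0.2600, 0.3200, 0.4200)
After 2 steps: (0.3824, 0.3232, 0.2944)
After 3 steps: (0.3818, 0.3182, 0.2999)
P(in state 3 after 3 steps) = 0.3818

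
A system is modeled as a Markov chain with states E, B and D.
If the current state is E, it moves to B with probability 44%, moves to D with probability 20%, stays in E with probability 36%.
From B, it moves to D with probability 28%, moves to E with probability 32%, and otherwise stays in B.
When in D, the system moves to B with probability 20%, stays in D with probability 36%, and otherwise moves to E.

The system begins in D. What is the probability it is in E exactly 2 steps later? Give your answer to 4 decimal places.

0.3808

Sum over the intermediate state after 1 step:
P = P(D→E)·P(E→E) + P(D→B)·P(B→E) + P(D→D)·P(D→E)
  = 0.44×0.36 + 0.2×0.32 + 0.36×0.44
  = 0.1584 + 0.0640 + 0.1584 = 0.3808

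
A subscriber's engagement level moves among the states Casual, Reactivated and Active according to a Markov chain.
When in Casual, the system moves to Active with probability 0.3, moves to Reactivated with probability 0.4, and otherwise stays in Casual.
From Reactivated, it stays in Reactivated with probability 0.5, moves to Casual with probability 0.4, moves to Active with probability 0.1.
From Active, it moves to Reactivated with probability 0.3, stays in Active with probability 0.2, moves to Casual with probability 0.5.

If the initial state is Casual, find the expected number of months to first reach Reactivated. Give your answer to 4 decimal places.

2.6829

Let t(s) be the expected number of months to first reach Reactivated from state s, with t(Reactivated) = 0. Conditioning on the first month:
t(Casual) = 1 + 0.3·t(Casual) + 0.3·t(Active)
t(Active) = 1 + 0.5·t(Casual) + 0.2·t(Active)
Solving: t(Casual) = 2.6829, t(Active) = 2.9268.
Expected months from Casual to Reactivated: 2.6829.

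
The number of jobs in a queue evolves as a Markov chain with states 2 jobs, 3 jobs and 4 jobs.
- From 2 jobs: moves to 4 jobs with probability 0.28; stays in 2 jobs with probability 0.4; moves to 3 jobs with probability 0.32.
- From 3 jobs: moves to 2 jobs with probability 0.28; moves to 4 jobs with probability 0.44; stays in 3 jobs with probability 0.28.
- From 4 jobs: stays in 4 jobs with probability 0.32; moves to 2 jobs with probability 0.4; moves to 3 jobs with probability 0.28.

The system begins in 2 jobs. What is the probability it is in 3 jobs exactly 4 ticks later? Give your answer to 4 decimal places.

0.2946

Propagate the distribution vector 4 ticks from 2 jobs.
After 0 ticks: (1.0000, 0.0000, 0.0000)
After 1 tick: (0.4000, 0.3200, 0.2800)
After 2 ticks: (0.3616, 0.2960, 0.3424)
After 3 ticks: (0.3645, 0.2945, 0.3411)
After 4 ticks: (0.3647, 0.2946, 0.3408)
P(in 3 jobs after 4 ticks) = 0.2946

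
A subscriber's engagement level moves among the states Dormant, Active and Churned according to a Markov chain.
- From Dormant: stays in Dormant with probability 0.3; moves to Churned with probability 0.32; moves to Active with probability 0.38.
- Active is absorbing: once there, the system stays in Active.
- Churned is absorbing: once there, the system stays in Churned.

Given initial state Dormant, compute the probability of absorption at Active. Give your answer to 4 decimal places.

0.5429

Let h(s) be the probability of absorption at Active starting from transient state s. Then h(Active) = 1 and h(Churned) = 0. By first-step analysis:
h(Dormant) = 0.3·h(Dormant) + 0.38·1 + 0.32·0
Solving: h(Dormant) = 0.5429.
Starting from Dormant, the probability is 0.5429.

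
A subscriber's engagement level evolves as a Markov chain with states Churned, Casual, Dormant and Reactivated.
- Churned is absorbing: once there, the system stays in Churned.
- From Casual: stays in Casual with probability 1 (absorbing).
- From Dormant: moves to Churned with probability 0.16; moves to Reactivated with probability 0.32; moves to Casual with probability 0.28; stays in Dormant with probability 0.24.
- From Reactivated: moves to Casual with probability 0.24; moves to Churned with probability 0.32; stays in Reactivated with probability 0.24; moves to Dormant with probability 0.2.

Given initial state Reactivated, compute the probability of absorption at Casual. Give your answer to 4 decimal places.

0.4642

Let h(s) be the probability of absorption at Casual starting from transient state s. Then h(Casual) = 1 and h(Churned) = 0. By first-step analysis:
h(Dormant) = 0.16·0 + 0.28·1 + 0.24·h(Dormant) + 0.32·h(Reactivated)
h(Reactivated) = 0.32·0 + 0.24·1 + 0.2·h(Dormant) + 0.24·h(Reactivated)
Solving: h(Dormant) = 0.5639, h(Reactivated) = 0.4642.
Starting from Reactivated, the probability is 0.4642.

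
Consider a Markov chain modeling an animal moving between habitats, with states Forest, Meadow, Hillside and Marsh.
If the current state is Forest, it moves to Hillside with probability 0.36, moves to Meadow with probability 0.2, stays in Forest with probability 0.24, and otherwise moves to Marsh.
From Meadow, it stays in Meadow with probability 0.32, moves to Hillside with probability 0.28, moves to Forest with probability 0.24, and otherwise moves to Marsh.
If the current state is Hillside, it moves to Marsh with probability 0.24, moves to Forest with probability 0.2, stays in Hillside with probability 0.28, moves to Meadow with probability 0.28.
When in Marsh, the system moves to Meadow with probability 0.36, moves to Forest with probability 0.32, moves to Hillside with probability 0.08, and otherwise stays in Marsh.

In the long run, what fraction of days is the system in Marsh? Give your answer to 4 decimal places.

Let the stationary distribution be π with π = πP and π_1 + π_2 + π_3 + π_4 = 1.
π_1 = 0.24·π_1 + 0.24·π_2 + 0.2·π_3 + 0.32·π_4
π_2 = 0.2·π_1 + 0.32·π_2 + 0.28·π_3 + 0.36·π_4
π_3 = 0.36·π_1 + 0.28·π_2 + 0.28·π_3 + 0.08·π_4
Solving with the normalization constraint gives π = (0.2462, 0.2884, 0.2583, 0.2071).
So the stationary probability of Marsh is 0.2071.

0.2071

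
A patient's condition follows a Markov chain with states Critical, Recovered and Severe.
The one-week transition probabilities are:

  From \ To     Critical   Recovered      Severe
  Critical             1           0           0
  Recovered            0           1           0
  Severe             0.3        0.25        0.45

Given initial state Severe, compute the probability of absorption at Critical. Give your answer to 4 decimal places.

Let h(s) be the probability of absorption at Critical starting from transient state s. Then h(Critical) = 1 and h(Recovered) = 0. By first-step analysis:
h(Severe) = 0.3·1 + 0.25·0 + 0.45·h(Severe)
Solving: h(Severe) = 0.5455.
Starting from Severe, the probability is 0.5455.

0.5455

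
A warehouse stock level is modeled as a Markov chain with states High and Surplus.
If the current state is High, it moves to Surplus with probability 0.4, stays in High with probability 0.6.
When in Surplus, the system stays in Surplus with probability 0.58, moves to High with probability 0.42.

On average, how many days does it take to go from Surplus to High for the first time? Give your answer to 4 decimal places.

2.3810

Let t(s) be the expected number of days to first reach High from state s, with t(High) = 0. Conditioning on the first day:
t(Surplus) = 1 + 0.58·t(Surplus)
Solving: t(Surplus) = 2.3810.
Expected days from Surplus to High: 2.3810.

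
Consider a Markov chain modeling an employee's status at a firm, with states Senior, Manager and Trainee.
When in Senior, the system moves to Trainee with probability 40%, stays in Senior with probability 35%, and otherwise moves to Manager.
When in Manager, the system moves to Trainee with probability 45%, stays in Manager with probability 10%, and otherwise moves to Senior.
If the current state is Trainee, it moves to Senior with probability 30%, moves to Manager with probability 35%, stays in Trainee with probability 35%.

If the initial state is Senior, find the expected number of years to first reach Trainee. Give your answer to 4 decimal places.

Let t(s) be the expected number of years to first reach Trainee from state s, with t(Trainee) = 0. Conditioning on the first year:
t(Senior) = 1 + 0.35·t(Senior) + 0.25·t(Manager)
t(Manager) = 1 + 0.45·t(Senior) + 0.1·t(Manager)
Solving: t(Senior) = 2.4339, t(Manager) = 2.3280.
Expected years from Senior to Trainee: 2.4339.

2.4339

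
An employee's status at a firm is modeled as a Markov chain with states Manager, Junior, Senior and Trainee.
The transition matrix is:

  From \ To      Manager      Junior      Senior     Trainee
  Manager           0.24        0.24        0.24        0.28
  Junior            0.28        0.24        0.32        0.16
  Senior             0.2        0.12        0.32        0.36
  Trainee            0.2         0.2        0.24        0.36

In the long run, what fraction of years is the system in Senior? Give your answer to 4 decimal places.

Let the stationary distribution be π with π = πP and π_1 + π_2 + π_3 + π_4 = 1.
π_1 = 0.24·π_1 + 0.28·π_2 + 0.2·π_3 + 0.2·π_4
π_2 = 0.24·π_1 + 0.24·π_2 + 0.12·π_3 + 0.2·π_4
π_3 = 0.24·π_1 + 0.32·π_2 + 0.32·π_3 + 0.24·π_4
Solving with the normalization constraint gives π = (0.2245, 0.1945, 0.2778, 0.3031).
So the stationary probability of Senior is 0.2778.

0.2778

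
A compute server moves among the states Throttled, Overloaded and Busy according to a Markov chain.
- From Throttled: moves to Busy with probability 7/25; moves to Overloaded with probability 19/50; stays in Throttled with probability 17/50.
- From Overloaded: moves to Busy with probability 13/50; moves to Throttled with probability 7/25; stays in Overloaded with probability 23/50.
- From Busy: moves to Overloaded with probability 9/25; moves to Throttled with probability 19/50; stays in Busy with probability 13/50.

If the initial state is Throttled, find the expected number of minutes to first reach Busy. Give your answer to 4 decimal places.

3.6800

Let t(s) be the expected number of minutes to first reach Busy from state s, with t(Busy) = 0. Conditioning on the first minute:
t(Throttled) = 1 + 0.34·t(Throttled) + 0.38·t(Overloaded)
t(Overloaded) = 1 + 0.28·t(Throttled) + 0.46·t(Overloaded)
Solving: t(Throttled) = 3.6800, t(Overloaded) = 3.7600.
Expected minutes from Throttled to Busy: 3.6800.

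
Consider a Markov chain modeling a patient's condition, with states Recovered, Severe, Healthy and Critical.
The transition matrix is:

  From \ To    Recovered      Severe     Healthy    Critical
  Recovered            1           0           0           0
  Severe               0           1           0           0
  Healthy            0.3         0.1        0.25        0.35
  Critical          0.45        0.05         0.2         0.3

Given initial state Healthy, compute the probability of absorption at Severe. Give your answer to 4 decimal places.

0.1923

Let h(s) be the probability of absorption at Severe starting from transient state s. Then h(Severe) = 1 and h(Recovered) = 0. By first-step analysis:
h(Healthy) = 0.3·0 + 0.1·1 + 0.25·h(Healthy) + 0.35·h(Critical)
h(Critical) = 0.45·0 + 0.05·1 + 0.2·h(Healthy) + 0.3·h(Critical)
Solving: h(Healthy) = 0.1923, h(Critical) = 0.1264.
Starting from Healthy, the probability is 0.1923.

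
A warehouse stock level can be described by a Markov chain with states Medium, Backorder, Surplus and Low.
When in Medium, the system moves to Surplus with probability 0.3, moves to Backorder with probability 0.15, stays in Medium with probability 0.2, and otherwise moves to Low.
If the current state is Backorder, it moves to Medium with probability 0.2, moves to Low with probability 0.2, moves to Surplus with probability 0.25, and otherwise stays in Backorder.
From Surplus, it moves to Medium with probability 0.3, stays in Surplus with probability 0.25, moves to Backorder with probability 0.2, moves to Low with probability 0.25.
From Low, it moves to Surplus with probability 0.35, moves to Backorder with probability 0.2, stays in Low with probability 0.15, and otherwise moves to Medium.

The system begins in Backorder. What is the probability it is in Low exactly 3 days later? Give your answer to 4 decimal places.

Propagate the distribution vector 3 days from Backorder.
After 0 days: (0.0000, 1.0000, 0.0000, 0.0000)
After 1 day: (0.2000, 0.3500, 0.2500, 0.2000)
After 2 days: (0.2450, 0.2425, 0.2800, 0.2325)
After 3 days: (0.2513, 0.2241, 0.2855, 0.2391)
P(in Low after 3 days) = 0.2391

0.2391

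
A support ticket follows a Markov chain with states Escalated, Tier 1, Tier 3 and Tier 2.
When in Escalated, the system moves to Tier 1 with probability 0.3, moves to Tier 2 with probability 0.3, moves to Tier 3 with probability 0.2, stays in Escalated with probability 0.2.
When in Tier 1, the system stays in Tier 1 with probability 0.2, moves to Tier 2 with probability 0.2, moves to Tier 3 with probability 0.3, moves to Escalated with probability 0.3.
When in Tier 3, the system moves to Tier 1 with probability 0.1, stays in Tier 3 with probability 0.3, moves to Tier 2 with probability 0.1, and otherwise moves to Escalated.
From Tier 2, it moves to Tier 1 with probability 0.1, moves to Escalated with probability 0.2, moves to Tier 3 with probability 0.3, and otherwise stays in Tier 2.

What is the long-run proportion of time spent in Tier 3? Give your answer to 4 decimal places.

0.2701

Let the stationary distribution be π with π = πP and π_1 + π_2 + π_3 + π_4 = 1.
π_1 = 0.2·π_1 + 0.3·π_2 + 0.5·π_3 + 0.2·π_4
π_2 = 0.3·π_1 + 0.2·π_2 + 0.1·π_3 + 0.1·π_4
π_3 = 0.2·π_1 + 0.3·π_2 + 0.3·π_3 + 0.3·π_4
Solving with the normalization constraint gives π = (0.2988, 0.1775, 0.2701, 0.2536).
So the stationary probability of Tier 3 is 0.2701.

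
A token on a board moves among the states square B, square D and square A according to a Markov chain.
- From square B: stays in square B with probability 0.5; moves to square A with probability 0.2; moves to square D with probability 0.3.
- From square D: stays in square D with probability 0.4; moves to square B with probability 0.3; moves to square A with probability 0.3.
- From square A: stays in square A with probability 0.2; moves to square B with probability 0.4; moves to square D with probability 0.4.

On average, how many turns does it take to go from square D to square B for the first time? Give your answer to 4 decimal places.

Let t(s) be the expected number of turns to first reach square B from state s, with t(square B) = 0. Conditioning on the first turn:
t(square D) = 1 + 0.4·t(square D) + 0.3·t(square A)
t(square A) = 1 + 0.4·t(square D) + 0.2·t(square A)
Solving: t(square D) = 3.0556, t(square A) = 2.7778.
Expected turns from square D to square B: 3.0556.

3.0556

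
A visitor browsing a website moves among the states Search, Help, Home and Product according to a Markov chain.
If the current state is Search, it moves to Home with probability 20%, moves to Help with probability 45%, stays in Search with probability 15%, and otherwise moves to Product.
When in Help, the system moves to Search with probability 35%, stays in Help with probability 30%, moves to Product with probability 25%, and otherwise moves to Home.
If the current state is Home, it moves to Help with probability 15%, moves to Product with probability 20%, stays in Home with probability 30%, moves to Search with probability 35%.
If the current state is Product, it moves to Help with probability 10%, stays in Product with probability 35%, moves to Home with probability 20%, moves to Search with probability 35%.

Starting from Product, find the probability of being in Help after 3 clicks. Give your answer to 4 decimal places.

0.2590

Propagate the distribution vector 3 clicks from Product.
After 0 clicks: (0.0000, 0.0000, 0.0000, 1.0000)
After 1 click: (0.3500, 0.1000, 0.2000, 0.3500)
After 2 clicks: (0.2800, 0.2525, 0.2100, 0.2575)
After 3 clicks: (0.2940, 0.2590, 0.1958, 0.2513)
P(in Help after 3 clicks) = 0.2590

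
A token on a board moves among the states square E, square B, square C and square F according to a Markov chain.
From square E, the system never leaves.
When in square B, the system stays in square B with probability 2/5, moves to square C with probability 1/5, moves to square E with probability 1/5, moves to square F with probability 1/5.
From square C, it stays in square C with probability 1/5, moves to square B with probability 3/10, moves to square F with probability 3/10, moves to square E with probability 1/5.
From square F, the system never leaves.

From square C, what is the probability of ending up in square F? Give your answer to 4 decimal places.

Let h(s) be the probability of absorption at square F starting from transient state s. Then h(square F) = 1 and h(square E) = 0. By first-step analysis:
h(square B) = 0.2·0 + 0.4·h(square B) + 0.2·h(square C) + 0.2·1
h(square C) = 0.2·0 + 0.3·h(square B) + 0.2·h(square C) + 0.3·1
Solving: h(square B) = 0.5238, h(square C) = 0.5714.
Starting from square C, the probability is 0.5714.

0.5714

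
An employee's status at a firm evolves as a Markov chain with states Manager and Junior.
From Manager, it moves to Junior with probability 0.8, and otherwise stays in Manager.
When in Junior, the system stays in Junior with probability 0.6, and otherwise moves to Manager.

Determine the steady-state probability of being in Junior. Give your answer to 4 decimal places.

Let the stationary distribution be π with π = πP and π_1 + π_2 = 1.
π_1 = 0.2·π_1 + 0.4·π_2
Solving with the normalization constraint gives π = (0.3333, 0.6667).
So the stationary probability of Junior is 0.6667.

0.6667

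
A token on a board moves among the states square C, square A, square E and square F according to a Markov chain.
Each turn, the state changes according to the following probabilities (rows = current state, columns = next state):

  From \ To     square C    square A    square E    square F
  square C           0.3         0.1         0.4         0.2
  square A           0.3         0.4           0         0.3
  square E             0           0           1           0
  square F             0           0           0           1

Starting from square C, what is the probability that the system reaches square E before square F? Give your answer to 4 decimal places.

Let h(s) be the probability of absorption at square E starting from transient state s. Then h(square E) = 1 and h(square F) = 0. By first-step analysis:
h(square C) = 0.3·h(square C) + 0.1·h(square A) + 0.4·1 + 0.2·0
h(square A) = 0.3·h(square C) + 0.4·h(square A) + 0.3·0
Solving: h(square C) = 0.6154, h(square A) = 0.3077.
Starting from square C, the probability is 0.6154.

0.6154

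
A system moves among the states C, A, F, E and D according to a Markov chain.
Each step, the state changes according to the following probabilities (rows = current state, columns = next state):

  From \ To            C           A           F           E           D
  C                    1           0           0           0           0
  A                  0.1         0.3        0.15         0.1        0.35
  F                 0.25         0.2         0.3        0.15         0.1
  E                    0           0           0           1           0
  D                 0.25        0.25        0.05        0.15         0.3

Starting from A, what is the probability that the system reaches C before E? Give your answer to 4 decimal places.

0.5765

Let h(s) be the probability of absorption at C starting from transient state s. Then h(C) = 1 and h(E) = 0. By first-step analysis:
h(A) = 0.1·1 + 0.3·h(A) + 0.15·h(F) + 0.1·0 + 0.35·h(D)
h(F) = 0.25·1 + 0.2·h(A) + 0.3·h(F) + 0.15·0 + 0.1·h(D)
h(D) = 0.25·1 + 0.25·h(A) + 0.05·h(F) + 0.15·0 + 0.3·h(D)
Solving: h(A) = 0.5765, h(F) = 0.6085, h(D) = 0.6065.
Starting from A, the probability is 0.5765.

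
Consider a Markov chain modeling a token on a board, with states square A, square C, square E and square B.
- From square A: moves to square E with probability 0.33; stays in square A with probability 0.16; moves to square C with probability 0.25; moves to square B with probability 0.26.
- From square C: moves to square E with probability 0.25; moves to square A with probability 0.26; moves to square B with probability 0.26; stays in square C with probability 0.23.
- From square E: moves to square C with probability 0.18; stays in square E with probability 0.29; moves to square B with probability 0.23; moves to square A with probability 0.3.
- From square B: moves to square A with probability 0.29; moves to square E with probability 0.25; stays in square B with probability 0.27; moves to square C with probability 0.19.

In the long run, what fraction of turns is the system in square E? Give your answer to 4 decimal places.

Let the stationary distribution be π with π = πP and π_1 + π_2 + π_3 + π_4 = 1.
π_1 = 0.16·π_1 + 0.26·π_2 + 0.3·π_3 + 0.29·π_4
π_2 = 0.25·π_1 + 0.23·π_2 + 0.18·π_3 + 0.19·π_4
π_3 = 0.33·π_1 + 0.25·π_2 + 0.29·π_3 + 0.25·π_4
Solving with the normalization constraint gives π = (0.2535, 0.2108, 0.2815, 0.2541).
So the stationary probability of square E is 0.2815.

0.2815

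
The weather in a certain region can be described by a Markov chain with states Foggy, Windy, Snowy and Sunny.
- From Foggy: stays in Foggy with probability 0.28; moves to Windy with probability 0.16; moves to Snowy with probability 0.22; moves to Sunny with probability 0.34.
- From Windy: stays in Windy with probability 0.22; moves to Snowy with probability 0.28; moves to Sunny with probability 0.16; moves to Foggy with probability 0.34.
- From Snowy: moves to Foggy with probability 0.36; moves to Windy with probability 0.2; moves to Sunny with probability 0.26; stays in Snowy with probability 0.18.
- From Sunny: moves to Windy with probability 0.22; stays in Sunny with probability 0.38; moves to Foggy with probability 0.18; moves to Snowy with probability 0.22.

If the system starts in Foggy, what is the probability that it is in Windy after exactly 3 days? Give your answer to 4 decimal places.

0.1992

Propagate the distribution vector 3 days from Foggy.
After 0 days: (1.0000, 0.0000, 0.0000, 0.0000)
After 1 day: (0.2800, 0.1600, 0.2200, 0.3400)
After 2 days: (0.2732, 0.1988, 0.2208, 0.3072)
After 3 days: (0.2789, 0.1992, 0.2231, 0.2988)
P(in Windy after 3 days) = 0.1992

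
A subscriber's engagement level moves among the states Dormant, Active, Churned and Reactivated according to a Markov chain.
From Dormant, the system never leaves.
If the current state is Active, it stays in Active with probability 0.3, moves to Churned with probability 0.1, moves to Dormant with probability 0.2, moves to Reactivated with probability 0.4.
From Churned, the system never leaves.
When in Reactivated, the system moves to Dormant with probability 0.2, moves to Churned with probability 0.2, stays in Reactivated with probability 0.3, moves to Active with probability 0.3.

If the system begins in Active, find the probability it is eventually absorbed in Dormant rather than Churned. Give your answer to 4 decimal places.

0.5946

Let h(s) be the probability of absorption at Dormant starting from transient state s. Then h(Dormant) = 1 and h(Churned) = 0. By first-step analysis:
h(Active) = 0.2·1 + 0.3·h(Active) + 0.1·0 + 0.4·h(Reactivated)
h(Reactivated) = 0.2·1 + 0.3·h(Active) + 0.2·0 + 0.3·h(Reactivated)
Solving: h(Active) = 0.5946, h(Reactivated) = 0.5405.
Starting from Active, the probability is 0.5946.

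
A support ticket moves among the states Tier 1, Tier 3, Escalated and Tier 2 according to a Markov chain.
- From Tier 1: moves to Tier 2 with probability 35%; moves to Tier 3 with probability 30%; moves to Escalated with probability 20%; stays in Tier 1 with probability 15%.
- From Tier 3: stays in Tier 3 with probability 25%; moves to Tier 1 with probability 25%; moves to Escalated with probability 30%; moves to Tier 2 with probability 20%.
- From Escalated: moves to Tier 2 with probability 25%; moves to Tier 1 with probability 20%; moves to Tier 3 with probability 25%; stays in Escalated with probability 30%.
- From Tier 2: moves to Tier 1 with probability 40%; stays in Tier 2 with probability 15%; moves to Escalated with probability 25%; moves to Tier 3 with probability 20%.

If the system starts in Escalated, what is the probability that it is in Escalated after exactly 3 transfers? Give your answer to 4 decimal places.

0.2631

Propagate the distribution vector 3 transfers from Escalated.
After 0 transfers: (0.0000, 0.0000, 1.0000, 0.0000)
After 1 transfer: (0.2000, 0.2500, 0.3000, 0.2500)
After 2 transfers: (0.2525, 0.2475, 0.2675, 0.2325)
After 3 transfers: (0.2463, 0.2510, 0.2631, 0.2396)
P(in Escalated after 3 transfers) = 0.2631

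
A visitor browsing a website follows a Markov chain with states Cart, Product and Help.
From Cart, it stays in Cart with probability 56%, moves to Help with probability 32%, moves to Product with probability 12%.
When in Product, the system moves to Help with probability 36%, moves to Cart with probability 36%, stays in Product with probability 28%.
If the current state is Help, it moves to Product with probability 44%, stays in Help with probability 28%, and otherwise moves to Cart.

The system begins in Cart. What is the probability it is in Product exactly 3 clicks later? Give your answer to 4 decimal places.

0.2585

Propagate the distribution vector 3 clicks from Cart.
After 0 clicks: (1.0000, 0.0000, 0.0000)
After 1 click: (0.5600, 0.1200, 0.3200)
After 2 clicks: (0.4464, 0.2416, 0.3120)
After 3 clicks: (0.4243, 0.2585, 0.3172)
P(in Product after 3 clicks) = 0.2585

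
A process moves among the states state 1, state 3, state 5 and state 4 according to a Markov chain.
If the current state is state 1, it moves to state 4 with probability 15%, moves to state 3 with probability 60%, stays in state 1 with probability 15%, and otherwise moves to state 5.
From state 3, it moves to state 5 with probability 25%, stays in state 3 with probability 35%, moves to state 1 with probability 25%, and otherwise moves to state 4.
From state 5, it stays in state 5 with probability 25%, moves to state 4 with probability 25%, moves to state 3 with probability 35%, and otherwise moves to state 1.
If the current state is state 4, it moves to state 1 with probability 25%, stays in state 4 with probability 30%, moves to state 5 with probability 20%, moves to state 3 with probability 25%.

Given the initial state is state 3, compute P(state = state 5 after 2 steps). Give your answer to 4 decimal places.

Propagate the distribution vector 2 steps from state 3.
After 0 steps: (0.0000, 1.0000, 0.0000, 0.0000)
After 1 step: (0.2500, 0.3500, 0.2500, 0.1500)
After 2 steps: (0.2000, 0.3975, 0.2050, 0.1975)
P(in state 5 after 2 steps) = 0.2050

0.2050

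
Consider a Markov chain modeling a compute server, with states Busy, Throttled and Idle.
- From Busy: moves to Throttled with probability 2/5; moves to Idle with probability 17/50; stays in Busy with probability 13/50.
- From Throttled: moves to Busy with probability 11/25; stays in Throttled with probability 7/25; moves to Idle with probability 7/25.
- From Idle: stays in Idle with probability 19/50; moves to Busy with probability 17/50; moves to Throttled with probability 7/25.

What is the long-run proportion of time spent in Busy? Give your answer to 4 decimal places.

0.3446

Let the stationary distribution be π with π = πP and π_1 + π_2 + π_3 = 1.
π_1 = 0.26·π_1 + 0.44·π_2 + 0.34·π_3
π_2 = 0.4·π_1 + 0.28·π_2 + 0.28·π_3
Solving with the normalization constraint gives π = (0.3446, 0.3213, 0.3341).
So the stationary probability of Busy is 0.3446.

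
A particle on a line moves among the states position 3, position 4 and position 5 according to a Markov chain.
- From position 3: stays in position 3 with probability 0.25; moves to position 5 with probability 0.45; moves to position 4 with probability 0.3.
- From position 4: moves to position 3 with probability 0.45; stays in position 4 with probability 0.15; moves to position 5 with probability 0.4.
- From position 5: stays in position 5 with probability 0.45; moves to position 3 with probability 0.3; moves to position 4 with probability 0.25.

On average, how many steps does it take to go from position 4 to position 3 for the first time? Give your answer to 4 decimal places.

Let t(s) be the expected number of steps to first reach position 3 from state s, with t(position 3) = 0. Conditioning on the first step:
t(position 4) = 1 + 0.15·t(position 4) + 0.4·t(position 5)
t(position 5) = 1 + 0.25·t(position 4) + 0.45·t(position 5)
Solving: t(position 4) = 2.5850, t(position 5) = 2.9932.
Expected steps from position 4 to position 3: 2.5850.

2.5850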